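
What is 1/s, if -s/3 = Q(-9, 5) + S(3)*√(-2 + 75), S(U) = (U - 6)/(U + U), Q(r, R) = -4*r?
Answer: -48/5111 - 2*√73/15333 ≈ -0.010506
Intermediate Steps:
S(U) = (-6 + U)/(2*U) (S(U) = (-6 + U)/((2*U)) = (-6 + U)*(1/(2*U)) = (-6 + U)/(2*U))
s = -108 + 3*√73/2 (s = -3*(-4*(-9) + ((½)*(-6 + 3)/3)*√(-2 + 75)) = -3*(36 + ((½)*(⅓)*(-3))*√73) = -3*(36 - √73/2) = -108 + 3*√73/2 ≈ -95.184)
1/s = 1/(-108 + 3*√73/2)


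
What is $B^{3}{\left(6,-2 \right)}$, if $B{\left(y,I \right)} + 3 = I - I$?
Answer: $-27$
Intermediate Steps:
$B{\left(y,I \right)} = -3$ ($B{\left(y,I \right)} = -3 + \left(I - I\right) = -3 + 0 = -3$)
$B^{3}{\left(6,-2 \right)} = \left(-3\right)^{3} = -27$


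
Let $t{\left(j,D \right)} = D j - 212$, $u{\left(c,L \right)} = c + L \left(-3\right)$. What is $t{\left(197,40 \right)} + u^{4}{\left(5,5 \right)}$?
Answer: $17668$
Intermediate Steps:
$u{\left(c,L \right)} = c - 3 L$
$t{\left(j,D \right)} = -212 + D j$
$t{\left(197,40 \right)} + u^{4}{\left(5,5 \right)} = \left(-212 + 40 \cdot 197\right) + \left(5 - 15\right)^{4} = \left(-212 + 7880\right) + \left(5 - 15\right)^{4} = 7668 + \left(-10\right)^{4} = 7668 + 10000 = 17668$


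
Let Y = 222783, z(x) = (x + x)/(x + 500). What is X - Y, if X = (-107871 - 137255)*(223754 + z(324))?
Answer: -5649378871267/103 ≈ -5.4848e+10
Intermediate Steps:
z(x) = 2*x/(500 + x) (z(x) = (2*x)/(500 + x) = 2*x/(500 + x))
X = -5649355924618/103 (X = (-107871 - 137255)*(223754 + 2*324/(500 + 324)) = -245126*(223754 + 2*324/824) = -245126*(223754 + 2*324*(1/824)) = -245126*(223754 + 81/103) = -245126*23046743/103 = -5649355924618/103 ≈ -5.4848e+10)
X - Y = -5649355924618/103 - 1*222783 = -5649355924618/103 - 222783 = -5649378871267/103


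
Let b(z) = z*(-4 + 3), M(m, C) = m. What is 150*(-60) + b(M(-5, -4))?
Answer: -8995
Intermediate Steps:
b(z) = -z (b(z) = z*(-1) = -z)
150*(-60) + b(M(-5, -4)) = 150*(-60) - 1*(-5) = -9000 + 5 = -8995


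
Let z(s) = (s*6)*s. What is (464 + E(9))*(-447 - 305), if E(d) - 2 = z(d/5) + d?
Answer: -9295472/25 ≈ -3.7182e+5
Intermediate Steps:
z(s) = 6*s² (z(s) = (6*s)*s = 6*s²)
E(d) = 2 + d + 6*d²/25 (E(d) = 2 + (6*(d/5)² + d) = 2 + (6*(d²/25) + d) = 2 + (6*d²/25 + d) = 2 + (d + 6*d²/25) = 2 + d + 6*d²/25)
(464 + E(9))*(-447 - 305) = (464 + (2 + 9 + (6/25)*9²))*(-447 - 305) = (464 + (2 + 9 + (6/25)*81))*(-752) = (464 + (2 + 9 + 486/25))*(-752) = (464 + 761/25)*(-752) = (12361/25)*(-752) = -9295472/25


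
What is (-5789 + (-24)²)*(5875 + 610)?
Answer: -33806305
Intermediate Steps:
(-5789 + (-24)²)*(5875 + 610) = (-5789 + 576)*6485 = -5213*6485 = -33806305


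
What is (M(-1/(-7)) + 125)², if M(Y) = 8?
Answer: 17689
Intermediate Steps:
(M(-1/(-7)) + 125)² = (8 + 125)² = 133² = 17689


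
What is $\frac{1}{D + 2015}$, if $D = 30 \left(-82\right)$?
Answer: $- \frac{1}{445} \approx -0.0022472$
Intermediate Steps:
$D = -2460$
$\frac{1}{D + 2015} = \frac{1}{-2460 + 2015} = \frac{1}{-445} = - \frac{1}{445}$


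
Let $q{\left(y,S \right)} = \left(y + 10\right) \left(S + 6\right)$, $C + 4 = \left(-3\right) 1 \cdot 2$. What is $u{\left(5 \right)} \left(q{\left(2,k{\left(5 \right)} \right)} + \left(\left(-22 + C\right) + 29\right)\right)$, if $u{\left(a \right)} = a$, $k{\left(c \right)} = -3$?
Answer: $165$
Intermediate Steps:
$C = -10$ ($C = -4 + \left(-3\right) 1 \cdot 2 = -4 - 6 = -10$)
$q{\left(y,S \right)} = \left(6 + S\right) \left(10 + y\right)$ ($q{\left(y,S \right)} = \left(10 + y\right) \left(6 + S\right) = \left(6 + S\right) \left(10 + y\right)$)
$u{\left(5 \right)} \left(q{\left(2,k{\left(5 \right)} \right)} + \left(\left(-22 + C\right) + 29\right)\right) = 5 \left(\left(60 + 6 \cdot 2 + 10 \left(-3\right) - 6\right) + \left(\left(-22 - 10\right) + 29\right)\right) = 5 \left(\left(60 + 12 - 30 - 6\right) + \left(-32 + 29\right)\right) = 5 \left(36 - 3\right) = 5 \cdot 33 = 165$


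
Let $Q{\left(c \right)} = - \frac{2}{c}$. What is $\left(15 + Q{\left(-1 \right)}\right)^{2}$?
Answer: $289$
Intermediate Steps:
$\left(15 + Q{\left(-1 \right)}\right)^{2} = \left(15 - \frac{2}{-1}\right)^{2} = \left(15 - -2\right)^{2} = \left(15 + 2\right)^{2} = 17^{2} = 289$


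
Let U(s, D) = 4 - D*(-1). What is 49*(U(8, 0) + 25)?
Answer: 1421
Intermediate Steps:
U(s, D) = 4 + D (U(s, D) = 4 - (-1)*D = 4 + D)
49*(U(8, 0) + 25) = 49*((4 + 0) + 25) = 49*(4 + 25) = 49*29 = 1421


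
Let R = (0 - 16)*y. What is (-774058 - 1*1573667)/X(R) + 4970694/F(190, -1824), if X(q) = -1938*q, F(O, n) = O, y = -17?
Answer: 22988401931/878560 ≈ 26166.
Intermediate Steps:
R = 272 (R = (0 - 16)*(-17) = -16*(-17) = 272)
(-774058 - 1*1573667)/X(R) + 4970694/F(190, -1824) = (-774058 - 1*1573667)/((-1938*272)) + 4970694/190 = (-774058 - 1573667)/(-527136) + 4970694*(1/190) = -2347725*(-1/527136) + 2485347/95 = 782575/175712 + 2485347/95 = 22988401931/878560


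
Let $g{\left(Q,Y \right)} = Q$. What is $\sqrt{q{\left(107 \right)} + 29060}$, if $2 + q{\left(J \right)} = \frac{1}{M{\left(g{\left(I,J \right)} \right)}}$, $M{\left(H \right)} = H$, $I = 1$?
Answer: $\sqrt{29059} \approx 170.47$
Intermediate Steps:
$q{\left(J \right)} = -1$ ($q{\left(J \right)} = -2 + 1^{-1} = -2 + 1 = -1$)
$\sqrt{q{\left(107 \right)} + 29060} = \sqrt{-1 + 29060} = \sqrt{29059}$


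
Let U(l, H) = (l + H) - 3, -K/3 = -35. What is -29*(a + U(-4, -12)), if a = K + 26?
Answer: -3248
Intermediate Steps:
K = 105 (K = -3*(-35) = 105)
U(l, H) = -3 + H + l (U(l, H) = (H + l) - 3 = -3 + H + l)
a = 131 (a = 105 + 26 = 131)
-29*(a + U(-4, -12)) = -29*(131 + (-3 - 12 - 4)) = -29*(131 - 19) = -29*112 = -3248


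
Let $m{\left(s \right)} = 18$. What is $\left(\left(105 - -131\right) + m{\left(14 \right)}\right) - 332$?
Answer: $-78$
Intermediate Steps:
$\left(\left(105 - -131\right) + m{\left(14 \right)}\right) - 332 = \left(\left(105 - -131\right) + 18\right) - 332 = \left(\left(105 + 131\right) + 18\right) - 332 = \left(236 + 18\right) - 332 = 254 - 332 = -78$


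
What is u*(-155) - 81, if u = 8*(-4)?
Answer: 4879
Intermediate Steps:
u = -32
u*(-155) - 81 = -32*(-155) - 81 = 4960 - 81 = 4879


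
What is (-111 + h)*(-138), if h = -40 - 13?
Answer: 22632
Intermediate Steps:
h = -53
(-111 + h)*(-138) = (-111 - 53)*(-138) = -164*(-138) = 22632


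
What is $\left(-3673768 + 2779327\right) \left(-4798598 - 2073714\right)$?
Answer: $6146877617592$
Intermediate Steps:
$\left(-3673768 + 2779327\right) \left(-4798598 - 2073714\right) = \left(-894441\right) \left(-6872312\right) = 6146877617592$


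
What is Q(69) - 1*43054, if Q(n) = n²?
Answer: -38293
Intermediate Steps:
Q(69) - 1*43054 = 69² - 1*43054 = 4761 - 43054 = -38293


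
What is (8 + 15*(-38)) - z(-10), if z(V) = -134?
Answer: -428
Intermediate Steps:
(8 + 15*(-38)) - z(-10) = (8 + 15*(-38)) - 1*(-134) = (8 - 570) + 134 = -562 + 134 = -428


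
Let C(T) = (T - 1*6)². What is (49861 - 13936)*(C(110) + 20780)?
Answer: 1135086300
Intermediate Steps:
C(T) = (-6 + T)² (C(T) = (T - 6)² = (-6 + T)²)
(49861 - 13936)*(C(110) + 20780) = (49861 - 13936)*((-6 + 110)² + 20780) = 35925*(104² + 20780) = 35925*(10816 + 20780) = 35925*31596 = 1135086300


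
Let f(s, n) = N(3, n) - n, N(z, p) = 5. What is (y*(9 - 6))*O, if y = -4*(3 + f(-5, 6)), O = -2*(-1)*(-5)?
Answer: 240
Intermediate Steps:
f(s, n) = 5 - n
O = -10 (O = 2*(-5) = -10)
y = -8 (y = -4*(3 + (5 - 1*6)) = -4*(3 + (5 - 6)) = -4*(3 - 1) = -4*2 = -8)
(y*(9 - 6))*O = -8*(9 - 6)*(-10) = -8*3*(-10) = -24*(-10) = 240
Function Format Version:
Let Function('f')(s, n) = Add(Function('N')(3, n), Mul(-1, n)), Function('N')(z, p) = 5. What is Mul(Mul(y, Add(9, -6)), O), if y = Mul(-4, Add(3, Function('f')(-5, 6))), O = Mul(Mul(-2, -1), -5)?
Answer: 240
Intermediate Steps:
Function('f')(s, n) = Add(5, Mul(-1, n))
O = -10 (O = Mul(2, -5) = -10)
y = -8 (y = Mul(-4, Add(3, Add(5, Mul(-1, 6)))) = Mul(-4, Add(3, Add(5, -6))) = Mul(-4, Add(3, -1)) = Mul(-4, 2) = -8)
Mul(Mul(y, Add(9, -6)), O) = Mul(Mul(-8, Add(9, -6)), -10) = Mul(Mul(-8, 3), -10) = Mul(-24, -10) = 240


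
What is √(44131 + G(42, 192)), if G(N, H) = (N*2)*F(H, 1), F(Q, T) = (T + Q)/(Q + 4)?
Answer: 2*√541618/7 ≈ 210.27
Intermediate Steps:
F(Q, T) = (Q + T)/(4 + Q)
G(N, H) = 2*N*(1 + H)/(4 + H) (G(N, H) = (N*2)*((H + 1)/(4 + H)) = (2*N)*((1 + H)/(4 + H)) = 2*N*(1 + H)/(4 + H))
√(44131 + G(42, 192)) = √(44131 + 2*42*(1 + 192)/(4 + 192)) = √(44131 + 2*42*193/196) = √(44131 + 2*42*(1/196)*193) = √(44131 + 579/7) = √(309496/7) = 2*√541618/7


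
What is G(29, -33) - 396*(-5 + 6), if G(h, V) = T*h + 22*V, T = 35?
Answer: -107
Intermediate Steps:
G(h, V) = 22*V + 35*h (G(h, V) = 35*h + 22*V = 22*V + 35*h)
G(29, -33) - 396*(-5 + 6) = (22*(-33) + 35*29) - 396*(-5 + 6) = (-726 + 1015) - 396*1 = 289 - 396 = -107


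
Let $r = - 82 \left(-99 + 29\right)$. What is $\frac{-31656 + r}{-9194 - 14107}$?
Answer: $\frac{25916}{23301} \approx 1.1122$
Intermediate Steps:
$r = 5740$ ($r = \left(-82\right) \left(-70\right) = 5740$)
$\frac{-31656 + r}{-9194 - 14107} = \frac{-31656 + 5740}{-9194 - 14107} = - \frac{25916}{-23301} = \left(-25916\right) \left(- \frac{1}{23301}\right) = \frac{25916}{23301}$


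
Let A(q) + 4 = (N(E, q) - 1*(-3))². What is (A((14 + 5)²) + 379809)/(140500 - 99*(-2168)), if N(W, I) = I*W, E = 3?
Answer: 1559201/355132 ≈ 4.3905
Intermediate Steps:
A(q) = -4 + (3 + 3*q)² (A(q) = -4 + (q*3 - 1*(-3))² = -4 + (3*q + 3)² = -4 + (3 + 3*q)²)
(A((14 + 5)²) + 379809)/(140500 - 99*(-2168)) = ((-4 + 9*(1 + (14 + 5)²)²) + 379809)/(140500 - 99*(-2168)) = ((-4 + 9*(1 + 19²)²) + 379809)/(140500 + 214632) = ((-4 + 9*(1 + 361)²) + 379809)/355132 = ((-4 + 9*362²) + 379809)*(1/355132) = ((-4 + 9*131044) + 379809)*(1/355132) = ((-4 + 1179396) + 379809)*(1/355132) = (1179392 + 379809)*(1/355132) = 1559201*(1/355132) = 1559201/355132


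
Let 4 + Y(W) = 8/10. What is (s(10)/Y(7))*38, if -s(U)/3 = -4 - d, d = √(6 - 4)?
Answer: -285/2 - 285*√2/8 ≈ -192.88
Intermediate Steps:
d = √2 ≈ 1.4142
s(U) = 12 + 3*√2 (s(U) = -3*(-4 - √2) = 12 + 3*√2)
Y(W) = -16/5 (Y(W) = -4 + 8/10 = -4 + 8*(⅒) = -4 + ⅘ = -16/5)
(s(10)/Y(7))*38 = ((12 + 3*√2)/(-16/5))*38 = -5*(12 + 3*√2)/16*38 = (-15/4 - 15*√2/16)*38 = -285/2 - 285*√2/8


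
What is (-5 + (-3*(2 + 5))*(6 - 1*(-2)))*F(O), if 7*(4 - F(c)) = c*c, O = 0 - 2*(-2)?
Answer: -2076/7 ≈ -296.57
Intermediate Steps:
O = 4 (O = 0 + 4 = 4)
F(c) = 4 - c²/7 (F(c) = 4 - c*c/7 = 4 - c²/7)
(-5 + (-3*(2 + 5))*(6 - 1*(-2)))*F(O) = (-5 + (-3*(2 + 5))*(6 - 1*(-2)))*(4 - ⅐*4²) = (-5 + (-3*7)*(6 + 2))*(4 - ⅐*16) = (-5 - 21*8)*(4 - 16/7) = (-5 - 168)*(12/7) = -173*12/7 = -2076/7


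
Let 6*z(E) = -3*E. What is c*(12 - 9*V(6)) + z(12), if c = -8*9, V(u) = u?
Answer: 3018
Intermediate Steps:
z(E) = -E/2 (z(E) = (-3*E)/6 = -E/2)
c = -72
c*(12 - 9*V(6)) + z(12) = -72*(12 - 9*6) - ½*12 = -72*(12 - 54) - 6 = -72*(-42) - 6 = 3024 - 6 = 3018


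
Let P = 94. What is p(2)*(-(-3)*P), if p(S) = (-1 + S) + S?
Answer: 846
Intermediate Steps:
p(S) = -1 + 2*S
p(2)*(-(-3)*P) = (-1 + 2*2)*(-(-3)*94) = (-1 + 4)*(-1*(-282)) = 3*282 = 846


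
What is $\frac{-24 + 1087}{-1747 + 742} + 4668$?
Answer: $\frac{4690277}{1005} \approx 4666.9$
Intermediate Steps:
$\frac{-24 + 1087}{-1747 + 742} + 4668 = \frac{1063}{-1005} + 4668 = 1063 \left(- \frac{1}{1005}\right) + 4668 = - \frac{1063}{1005} + 4668 = \frac{4690277}{1005}$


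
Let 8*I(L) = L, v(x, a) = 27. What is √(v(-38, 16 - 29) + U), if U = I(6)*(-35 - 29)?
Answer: I*√21 ≈ 4.5826*I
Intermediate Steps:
I(L) = L/8
U = -48 (U = ((⅛)*6)*(-35 - 29) = (¾)*(-64) = -48)
√(v(-38, 16 - 29) + U) = √(27 - 48) = √(-21) = I*√21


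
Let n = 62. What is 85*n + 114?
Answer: 5384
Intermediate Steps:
85*n + 114 = 85*62 + 114 = 5270 + 114 = 5384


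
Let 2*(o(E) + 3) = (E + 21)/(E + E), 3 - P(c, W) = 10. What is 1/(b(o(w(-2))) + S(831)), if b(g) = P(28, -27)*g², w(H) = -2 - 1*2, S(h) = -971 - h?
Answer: -256/490887 ≈ -0.00052151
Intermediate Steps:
P(c, W) = -7 (P(c, W) = 3 - 1*10 = 3 - 10 = -7)
w(H) = -4 (w(H) = -2 - 2 = -4)
o(E) = -3 + (21 + E)/(4*E) (o(E) = -3 + ((E + 21)/(E + E))/2 = -3 + ((21 + E)/((2*E)))/2 = -3 + ((21 + E)*(1/(2*E)))/2 = -3 + ((21 + E)/(2*E))/2 = -3 + (21 + E)/(4*E))
b(g) = -7*g²
1/(b(o(w(-2))) + S(831)) = 1/(-7*(21 - 11*(-4))²/256 + (-971 - 1*831)) = 1/(-7*(21 + 44)²/256 + (-971 - 831)) = 1/(-7*((¼)*(-¼)*65)² - 1802) = 1/(-7*(-65/16)² - 1802) = 1/(-7*4225/256 - 1802) = 1/(-29575/256 - 1802) = 1/(-490887/256) = -256/490887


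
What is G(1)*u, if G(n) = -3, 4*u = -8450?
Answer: 12675/2 ≈ 6337.5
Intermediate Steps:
u = -4225/2 (u = (¼)*(-8450) = -4225/2 ≈ -2112.5)
G(1)*u = -3*(-4225/2) = 12675/2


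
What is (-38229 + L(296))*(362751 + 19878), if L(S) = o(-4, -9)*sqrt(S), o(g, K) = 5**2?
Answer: -14627524041 + 19131450*sqrt(74) ≈ -1.4463e+10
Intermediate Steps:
o(g, K) = 25
L(S) = 25*sqrt(S)
(-38229 + L(296))*(362751 + 19878) = (-38229 + 25*sqrt(296))*(362751 + 19878) = (-38229 + 25*(2*sqrt(74)))*382629 = (-38229 + 50*sqrt(74))*382629 = -14627524041 + 19131450*sqrt(74)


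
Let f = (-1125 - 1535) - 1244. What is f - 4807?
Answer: -8711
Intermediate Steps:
f = -3904 (f = -2660 - 1244 = -3904)
f - 4807 = -3904 - 4807 = -8711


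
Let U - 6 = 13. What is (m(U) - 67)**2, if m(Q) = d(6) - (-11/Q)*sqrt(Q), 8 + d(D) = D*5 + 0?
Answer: 38596/19 - 990*sqrt(19)/19 ≈ 1804.2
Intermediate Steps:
d(D) = -8 + 5*D (d(D) = -8 + (D*5 + 0) = -8 + (5*D + 0) = -8 + 5*D)
U = 19 (U = 6 + 13 = 19)
m(Q) = 22 + 11/sqrt(Q) (m(Q) = (-8 + 5*6) - (-11/Q)*sqrt(Q) = (-8 + 30) - (-11)/sqrt(Q) = 22 + 11/sqrt(Q))
(m(U) - 67)**2 = ((22 + 11/sqrt(19)) - 67)**2 = ((22 + 11*(sqrt(19)/19)) - 67)**2 = ((22 + 11*sqrt(19)/19) - 67)**2 = (-45 + 11*sqrt(19)/19)**2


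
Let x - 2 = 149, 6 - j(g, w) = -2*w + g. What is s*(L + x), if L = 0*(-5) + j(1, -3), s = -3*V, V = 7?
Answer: -3150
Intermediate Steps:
j(g, w) = 6 - g + 2*w (j(g, w) = 6 - (-2*w + g) = 6 - (g - 2*w) = 6 + (-g + 2*w) = 6 - g + 2*w)
x = 151 (x = 2 + 149 = 151)
s = -21 (s = -3*7 = -21)
L = -1 (L = 0*(-5) + (6 - 1*1 + 2*(-3)) = 0 + (6 - 1 - 6) = 0 - 1 = -1)
s*(L + x) = -21*(-1 + 151) = -21*150 = -3150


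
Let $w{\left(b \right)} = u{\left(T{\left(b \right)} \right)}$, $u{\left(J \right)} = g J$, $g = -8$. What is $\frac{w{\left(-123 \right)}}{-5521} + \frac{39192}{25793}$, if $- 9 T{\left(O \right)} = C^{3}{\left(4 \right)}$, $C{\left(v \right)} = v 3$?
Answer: $\frac{176760984}{142403153} \approx 1.2413$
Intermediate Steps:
$C{\left(v \right)} = 3 v$
$T{\left(O \right)} = -192$ ($T{\left(O \right)} = - \frac{\left(3 \cdot 4\right)^{3}}{9} = - \frac{12^{3}}{9} = \left(- \frac{1}{9}\right) 1728 = -192$)
$u{\left(J \right)} = - 8 J$
$w{\left(b \right)} = 1536$ ($w{\left(b \right)} = \left(-8\right) \left(-192\right) = 1536$)
$\frac{w{\left(-123 \right)}}{-5521} + \frac{39192}{25793} = \frac{1536}{-5521} + \frac{39192}{25793} = 1536 \left(- \frac{1}{5521}\right) + 39192 \cdot \frac{1}{25793} = - \frac{1536}{5521} + \frac{39192}{25793} = \frac{176760984}{142403153}$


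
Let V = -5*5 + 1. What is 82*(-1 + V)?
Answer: -2050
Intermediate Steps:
V = -24 (V = -25 + 1 = -24)
82*(-1 + V) = 82*(-1 - 24) = 82*(-25) = -2050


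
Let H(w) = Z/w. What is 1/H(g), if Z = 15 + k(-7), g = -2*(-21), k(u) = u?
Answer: 21/4 ≈ 5.2500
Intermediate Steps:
g = 42
Z = 8 (Z = 15 - 7 = 8)
H(w) = 8/w
1/H(g) = 1/(8/42) = 1/(8*(1/42)) = 1/(4/21) = 21/4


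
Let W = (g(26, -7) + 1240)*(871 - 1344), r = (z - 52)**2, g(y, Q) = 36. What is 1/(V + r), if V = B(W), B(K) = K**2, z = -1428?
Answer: 1/364272378704 ≈ 2.7452e-12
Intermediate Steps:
r = 2190400 (r = (-1428 - 52)**2 = (-1480)**2 = 2190400)
W = -603548 (W = (36 + 1240)*(871 - 1344) = 1276*(-473) = -603548)
V = 364270188304 (V = (-603548)**2 = 364270188304)
1/(V + r) = 1/(364270188304 + 2190400) = 1/364272378704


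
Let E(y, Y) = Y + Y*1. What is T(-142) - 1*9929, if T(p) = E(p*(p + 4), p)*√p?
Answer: -9929 - 284*I*√142 ≈ -9929.0 - 3384.3*I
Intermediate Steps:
E(y, Y) = 2*Y (E(y, Y) = Y + Y = 2*Y)
T(p) = 2*p^(3/2) (T(p) = (2*p)*√p = 2*p^(3/2))
T(-142) - 1*9929 = 2*(-142)^(3/2) - 1*9929 = 2*(-142*I*√142) - 9929 = -284*I*√142 - 9929 = -9929 - 284*I*√142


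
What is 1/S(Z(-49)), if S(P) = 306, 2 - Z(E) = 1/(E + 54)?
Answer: 1/306 ≈ 0.0032680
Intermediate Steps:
Z(E) = 2 - 1/(54 + E) (Z(E) = 2 - 1/(E + 54) = 2 - 1/(54 + E))
1/S(Z(-49)) = 1/306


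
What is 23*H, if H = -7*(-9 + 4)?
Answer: 805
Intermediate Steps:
H = 35 (H = -7*(-5) = 35)
23*H = 23*35 = 805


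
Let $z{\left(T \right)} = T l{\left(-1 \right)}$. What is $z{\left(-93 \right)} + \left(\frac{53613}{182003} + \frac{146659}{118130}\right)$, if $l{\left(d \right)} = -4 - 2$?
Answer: $\frac{325136046251}{581081470} \approx 559.54$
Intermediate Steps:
$l{\left(d \right)} = -6$ ($l{\left(d \right)} = -4 - 2 = -6$)
$z{\left(T \right)} = - 6 T$ ($z{\left(T \right)} = T \left(-6\right) = - 6 T$)
$z{\left(-93 \right)} + \left(\frac{53613}{182003} + \frac{146659}{118130}\right) = \left(-6\right) \left(-93\right) + \left(\frac{53613}{182003} + \frac{146659}{118130}\right) = 558 + \left(53613 \cdot \frac{1}{182003} + 146659 \cdot \frac{1}{118130}\right) = 558 + \left(\frac{1449}{4919} + \frac{146659}{118130}\right) = 558 + \frac{892585991}{581081470} = \frac{325136046251}{581081470}$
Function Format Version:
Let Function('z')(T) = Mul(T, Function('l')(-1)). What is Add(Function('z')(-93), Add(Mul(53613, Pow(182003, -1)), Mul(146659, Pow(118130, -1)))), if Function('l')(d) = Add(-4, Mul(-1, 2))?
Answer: Rational(325136046251, 581081470) ≈ 559.54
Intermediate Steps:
Function('l')(d) = -6 (Function('l')(d) = Add(-4, -2) = -6)
Function('z')(T) = Mul(-6, T) (Function('z')(T) = Mul(T, -6) = Mul(-6, T))
Add(Function('z')(-93), Add(Mul(53613, Pow(182003, -1)), Mul(146659, Pow(118130, -1)))) = Add(Mul(-6, -93), Add(Mul(53613, Pow(182003, -1)), Mul(146659, Pow(118130, -1)))) = Add(558, Add(Mul(53613, Rational(1, 182003)), Mul(146659, Rational(1, 118130)))) = Add(558, Add(Rational(1449, 4919), Rational(146659, 118130))) = Add(558, Rational(892585991, 581081470)) = Rational(325136046251, 581081470)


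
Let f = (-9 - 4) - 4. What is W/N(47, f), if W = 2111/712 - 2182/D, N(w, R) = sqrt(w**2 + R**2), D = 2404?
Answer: 880315*sqrt(2498)/1068924176 ≈ 0.041161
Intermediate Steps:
f = -17 (f = -13 - 4 = -17)
N(w, R) = sqrt(R**2 + w**2)
W = 880315/427912 (W = 2111/712 - 2182/2404 = 2111*(1/712) - 2182*1/2404 = 2111/712 - 1091/1202 = 880315/427912 ≈ 2.0572)
W/N(47, f) = 880315/(427912*(sqrt((-17)**2 + 47**2))) = 880315/(427912*(sqrt(289 + 2209))) = 880315/(427912*(sqrt(2498))) = 880315*(sqrt(2498)/2498)/427912 = 880315*sqrt(2498)/1068924176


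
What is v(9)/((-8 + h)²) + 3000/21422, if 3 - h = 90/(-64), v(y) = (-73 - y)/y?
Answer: -720843748/1274876775 ≈ -0.56542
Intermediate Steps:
v(y) = (-73 - y)/y
h = 141/32 (h = 3 - 90/(-64) = 3 - 90*(-1)/64 = 3 - 1*(-45/32) = 3 + 45/32 = 141/32 ≈ 4.4063)
v(9)/((-8 + h)²) + 3000/21422 = ((-73 - 1*9)/9)/((-8 + 141/32)²) + 3000/21422 = ((-73 - 9)/9)/((-115/32)²) + 3000*(1/21422) = ((⅑)*(-82))/(13225/1024) + 1500/10711 = -82/9*1024/13225 + 1500/10711 = -83968/119025 + 1500/10711 = -720843748/1274876775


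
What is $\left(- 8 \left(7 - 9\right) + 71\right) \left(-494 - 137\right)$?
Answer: $-54897$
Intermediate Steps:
$\left(- 8 \left(7 - 9\right) + 71\right) \left(-494 - 137\right) = \left(\left(-8\right) \left(-2\right) + 71\right) \left(-631\right) = \left(16 + 71\right) \left(-631\right) = 87 \left(-631\right) = -54897$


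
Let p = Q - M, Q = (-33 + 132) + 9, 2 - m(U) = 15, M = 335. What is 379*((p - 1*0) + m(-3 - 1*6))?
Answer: -90960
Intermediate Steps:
m(U) = -13 (m(U) = 2 - 1*15 = 2 - 15 = -13)
Q = 108 (Q = 99 + 9 = 108)
p = -227 (p = 108 - 1*335 = 108 - 335 = -227)
379*((p - 1*0) + m(-3 - 1*6)) = 379*((-227 - 1*0) - 13) = 379*((-227 + 0) - 13) = 379*(-227 - 13) = 379*(-240) = -90960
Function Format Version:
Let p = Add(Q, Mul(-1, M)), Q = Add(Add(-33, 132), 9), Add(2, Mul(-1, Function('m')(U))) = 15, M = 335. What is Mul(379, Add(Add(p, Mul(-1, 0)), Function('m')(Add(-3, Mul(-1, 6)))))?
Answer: -90960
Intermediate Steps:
Function('m')(U) = -13 (Function('m')(U) = Add(2, Mul(-1, 15)) = Add(2, -15) = -13)
Q = 108 (Q = Add(99, 9) = 108)
p = -227 (p = Add(108, Mul(-1, 335)) = Add(108, -335) = -227)
Mul(379, Add(Add(p, Mul(-1, 0)), Function('m')(Add(-3, Mul(-1, 6))))) = Mul(379, Add(Add(-227, Mul(-1, 0)), -13)) = Mul(379, Add(Add(-227, 0), -13)) = Mul(379, Add(-227, -13)) = Mul(379, -240) = -90960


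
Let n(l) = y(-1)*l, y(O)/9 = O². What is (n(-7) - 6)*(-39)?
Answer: 2691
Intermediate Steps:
y(O) = 9*O²
n(l) = 9*l (n(l) = (9*(-1)²)*l = (9*1)*l = 9*l)
(n(-7) - 6)*(-39) = (9*(-7) - 6)*(-39) = (-63 - 6)*(-39) = -69*(-39) = 2691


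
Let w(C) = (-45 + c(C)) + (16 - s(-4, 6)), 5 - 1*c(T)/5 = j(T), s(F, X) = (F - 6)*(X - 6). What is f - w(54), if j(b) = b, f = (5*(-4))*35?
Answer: -426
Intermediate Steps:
f = -700 (f = -20*35 = -700)
s(F, X) = (-6 + F)*(-6 + X)
c(T) = 25 - 5*T
w(C) = -4 - 5*C (w(C) = (-45 + (25 - 5*C)) + (16 - (36 - 6*(-4) - 6*6 - 4*6)) = (-20 - 5*C) + (16 - (36 + 24 - 36 - 24)) = (-20 - 5*C) + (16 - 1*0) = (-20 - 5*C) + (16 + 0) = (-20 - 5*C) + 16 = -4 - 5*C)
f - w(54) = -700 - (-4 - 5*54) = -700 - (-4 - 270) = -700 - 1*(-274) = -700 + 274 = -426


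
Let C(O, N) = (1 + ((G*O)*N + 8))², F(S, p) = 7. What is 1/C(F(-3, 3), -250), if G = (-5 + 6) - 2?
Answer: 1/3094081 ≈ 3.2320e-7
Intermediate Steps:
G = -1 (G = 1 - 2 = -1)
C(O, N) = (9 - N*O)² (C(O, N) = (1 + ((-O)*N + 8))² = (1 + (-N*O + 8))² = (1 + (8 - N*O))² = (9 - N*O)²)
1/C(F(-3, 3), -250) = 1/((-9 - 250*7)²) = 1/((-9 - 1750)²) = 1/((-1759)²) = 1/3094081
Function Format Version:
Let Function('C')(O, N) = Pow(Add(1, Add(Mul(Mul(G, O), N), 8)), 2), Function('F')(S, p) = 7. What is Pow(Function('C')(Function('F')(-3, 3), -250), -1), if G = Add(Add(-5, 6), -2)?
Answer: Rational(1, 3094081) ≈ 3.2320e-7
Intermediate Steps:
G = -1 (G = Add(1, -2) = -1)
Function('C')(O, N) = Pow(Add(9, Mul(-1, N, O)), 2) (Function('C')(O, N) = Pow(Add(1, Add(Mul(Mul(-1, O), N), 8)), 2) = Pow(Add(1, Add(Mul(-1, N, O), 8)), 2) = Pow(Add(1, Add(8, Mul(-1, N, O))), 2) = Pow(Add(9, Mul(-1, N, O)), 2))
Pow(Function('C')(Function('F')(-3, 3), -250), -1) = Pow(Pow(Add(-9, Mul(-250, 7)), 2), -1) = Pow(Pow(Add(-9, -1750), 2), -1) = Pow(Pow(-1759, 2), -1) = Pow(3094081, -1) = Rational(1, 3094081)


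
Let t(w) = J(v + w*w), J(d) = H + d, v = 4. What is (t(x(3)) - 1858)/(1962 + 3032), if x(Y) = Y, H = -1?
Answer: -923/2497 ≈ -0.36964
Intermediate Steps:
J(d) = -1 + d
t(w) = 3 + w**2 (t(w) = -1 + (4 + w*w) = -1 + (4 + w**2) = 3 + w**2)
(t(x(3)) - 1858)/(1962 + 3032) = ((3 + 3**2) - 1858)/(1962 + 3032) = ((3 + 9) - 1858)/4994 = (12 - 1858)*(1/4994) = -1846*1/4994 = -923/2497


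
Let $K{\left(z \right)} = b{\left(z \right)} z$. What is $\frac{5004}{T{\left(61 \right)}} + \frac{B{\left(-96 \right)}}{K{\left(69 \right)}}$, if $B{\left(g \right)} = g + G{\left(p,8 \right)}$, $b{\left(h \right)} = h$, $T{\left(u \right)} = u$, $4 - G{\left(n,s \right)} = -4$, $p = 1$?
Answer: $\frac{23818676}{290421} \approx 82.014$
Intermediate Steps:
$G{\left(n,s \right)} = 8$ ($G{\left(n,s \right)} = 4 - -4 = 4 + 4 = 8$)
$K{\left(z \right)} = z^{2}$ ($K{\left(z \right)} = z z = z^{2}$)
$B{\left(g \right)} = 8 + g$ ($B{\left(g \right)} = g + 8 = 8 + g$)
$\frac{5004}{T{\left(61 \right)}} + \frac{B{\left(-96 \right)}}{K{\left(69 \right)}} = \frac{5004}{61} + \frac{8 - 96}{69^{2}} = 5004 \cdot \frac{1}{61} - \frac{88}{4761} = \frac{5004}{61} - \frac{88}{4761} = \frac{23818676}{290421}$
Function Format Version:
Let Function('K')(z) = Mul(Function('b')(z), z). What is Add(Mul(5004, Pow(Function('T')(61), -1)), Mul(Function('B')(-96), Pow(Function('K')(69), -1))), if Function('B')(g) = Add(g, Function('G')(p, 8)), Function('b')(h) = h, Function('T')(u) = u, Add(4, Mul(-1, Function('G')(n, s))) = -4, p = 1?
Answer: Rational(23818676, 290421) ≈ 82.014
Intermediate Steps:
Function('G')(n, s) = 8 (Function('G')(n, s) = Add(4, Mul(-1, -4)) = Add(4, 4) = 8)
Function('K')(z) = Pow(z, 2) (Function('K')(z) = Mul(z, z) = Pow(z, 2))
Function('B')(g) = Add(8, g) (Function('B')(g) = Add(g, 8) = Add(8, g))
Add(Mul(5004, Pow(Function('T')(61), -1)), Mul(Function('B')(-96), Pow(Function('K')(69), -1))) = Add(Mul(5004, Pow(61, -1)), Mul(Add(8, -96), Pow(Pow(69, 2), -1))) = Add(Mul(5004, Rational(1, 61)), Mul(-88, Pow(4761, -1))) = Add(Rational(5004, 61), Mul(-88, Rational(1, 4761))) = Add(Rational(5004, 61), Rational(-88, 4761)) = Rational(23818676, 290421)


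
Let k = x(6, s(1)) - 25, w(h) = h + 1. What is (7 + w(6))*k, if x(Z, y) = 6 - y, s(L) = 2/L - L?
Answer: -280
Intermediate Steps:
s(L) = -L + 2/L
w(h) = 1 + h
k = -20 (k = (6 - (-1*1 + 2/1)) - 25 = (6 - (-1 + 2*1)) - 25 = (6 - (-1 + 2)) - 25 = (6 - 1*1) - 25 = (6 - 1) - 25 = 5 - 25 = -20)
(7 + w(6))*k = (7 + (1 + 6))*(-20) = (7 + 7)*(-20) = 14*(-20) = -280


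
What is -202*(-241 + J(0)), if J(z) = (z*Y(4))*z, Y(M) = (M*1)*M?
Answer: 48682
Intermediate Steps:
Y(M) = M² (Y(M) = M*M = M²)
J(z) = 16*z² (J(z) = (z*4²)*z = (z*16)*z = (16*z)*z = 16*z²)
-202*(-241 + J(0)) = -202*(-241 + 16*0²) = -202*(-241 + 16*0) = -202*(-241 + 0) = -202*(-241) = 48682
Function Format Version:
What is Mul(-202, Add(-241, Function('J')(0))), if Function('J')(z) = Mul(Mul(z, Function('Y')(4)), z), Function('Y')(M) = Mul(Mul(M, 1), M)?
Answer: 48682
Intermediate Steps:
Function('Y')(M) = Pow(M, 2) (Function('Y')(M) = Mul(M, M) = Pow(M, 2))
Function('J')(z) = Mul(16, Pow(z, 2)) (Function('J')(z) = Mul(Mul(z, Pow(4, 2)), z) = Mul(Mul(z, 16), z) = Mul(Mul(16, z), z) = Mul(16, Pow(z, 2)))
Mul(-202, Add(-241, Function('J')(0))) = Mul(-202, Add(-241, Mul(16, Pow(0, 2)))) = Mul(-202, Add(-241, Mul(16, 0))) = Mul(-202, Add(-241, 0)) = Mul(-202, -241) = 48682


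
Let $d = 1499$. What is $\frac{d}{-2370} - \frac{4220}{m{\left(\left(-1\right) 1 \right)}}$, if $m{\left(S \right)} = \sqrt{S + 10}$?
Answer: $- \frac{3335299}{2370} \approx -1407.3$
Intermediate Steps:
$m{\left(S \right)} = \sqrt{10 + S}$
$\frac{d}{-2370} - \frac{4220}{m{\left(\left(-1\right) 1 \right)}} = \frac{1499}{-2370} - \frac{4220}{\sqrt{10 - 1}} = 1499 \left(- \frac{1}{2370}\right) - \frac{4220}{\sqrt{10 - 1}} = - \frac{1499}{2370} - \frac{4220}{\sqrt{9}} = - \frac{1499}{2370} - \frac{4220}{3} = - \frac{3335299}{2370}$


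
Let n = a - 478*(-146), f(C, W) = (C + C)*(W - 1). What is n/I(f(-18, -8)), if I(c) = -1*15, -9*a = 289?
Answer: -627803/135 ≈ -4650.4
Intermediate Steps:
a = -289/9 (a = -1/9*289 = -289/9 ≈ -32.111)
f(C, W) = 2*C*(-1 + W) (f(C, W) = (2*C)*(-1 + W) = 2*C*(-1 + W))
I(c) = -15
n = 627803/9 (n = -289/9 - 478*(-146) = -289/9 + 69788 = 627803/9 ≈ 69756.)
n/I(f(-18, -8)) = (627803/9)/(-15) = (627803/9)*(-1/15) = -627803/135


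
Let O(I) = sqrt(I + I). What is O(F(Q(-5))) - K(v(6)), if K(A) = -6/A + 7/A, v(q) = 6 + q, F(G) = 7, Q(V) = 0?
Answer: -1/12 + sqrt(14) ≈ 3.6583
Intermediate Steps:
O(I) = sqrt(2)*sqrt(I) (O(I) = sqrt(2*I) = sqrt(2)*sqrt(I))
K(A) = 1/A
O(F(Q(-5))) - K(v(6)) = sqrt(2)*sqrt(7) - 1/(6 + 6) = sqrt(14) - 1/12 = -1/12 + sqrt(14)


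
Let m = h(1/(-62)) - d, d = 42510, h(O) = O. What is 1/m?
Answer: -62/2635621 ≈ -2.3524e-5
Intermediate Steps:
m = -2635621/62 (m = 1/(-62) - 1*42510 = -1/62 - 42510 = -2635621/62 ≈ -42510.)
1/m = 1/(-2635621/62) = -62/2635621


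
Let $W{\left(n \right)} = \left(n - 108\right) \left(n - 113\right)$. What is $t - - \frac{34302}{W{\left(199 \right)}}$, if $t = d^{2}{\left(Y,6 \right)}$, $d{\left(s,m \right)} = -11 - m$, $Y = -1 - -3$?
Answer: $\frac{1148008}{3913} \approx 293.38$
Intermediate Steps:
$Y = 2$ ($Y = -1 + 3 = 2$)
$t = 289$ ($t = \left(-11 - 6\right)^{2} = \left(-17\right)^{2} = 289$)
$W{\left(n \right)} = \left(-113 + n\right) \left(-108 + n\right)$ ($W{\left(n \right)} = \left(-108 + n\right) \left(-113 + n\right) = \left(-113 + n\right) \left(-108 + n\right)$)
$t - - \frac{34302}{W{\left(199 \right)}} = 289 - - \frac{34302}{12204 + 199^{2} - 43979} = 289 - - \frac{34302}{12204 + 39601 - 43979} = 289 - - \frac{34302}{7826} = 289 - \left(-34302\right) \frac{1}{7826} = 289 - - \frac{17151}{3913} = 289 + \frac{17151}{3913} = \frac{1148008}{3913}$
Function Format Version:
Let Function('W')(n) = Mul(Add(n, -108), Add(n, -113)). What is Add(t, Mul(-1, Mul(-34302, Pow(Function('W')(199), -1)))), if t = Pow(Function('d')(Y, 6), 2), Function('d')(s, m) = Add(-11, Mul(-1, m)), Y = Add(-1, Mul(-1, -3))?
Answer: Rational(1148008, 3913) ≈ 293.38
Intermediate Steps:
Y = 2 (Y = Add(-1, 3) = 2)
t = 289 (t = Pow(Add(-11, Mul(-1, 6)), 2) = Pow(Add(-11, -6), 2) = Pow(-17, 2) = 289)
Function('W')(n) = Mul(Add(-113, n), Add(-108, n)) (Function('W')(n) = Mul(Add(-108, n), Add(-113, n)) = Mul(Add(-113, n), Add(-108, n)))
Add(t, Mul(-1, Mul(-34302, Pow(Function('W')(199), -1)))) = Add(289, Mul(-1, Mul(-34302, Pow(Add(12204, Pow(199, 2), Mul(-221, 199)), -1)))) = Add(289, Mul(-1, Mul(-34302, Pow(Add(12204, 39601, -43979), -1)))) = Add(289, Mul(-1, Mul(-34302, Pow(7826, -1)))) = Add(289, Mul(-1, Mul(-34302, Rational(1, 7826)))) = Add(289, Mul(-1, Rational(-17151, 3913))) = Add(289, Rational(17151, 3913)) = Rational(1148008, 3913)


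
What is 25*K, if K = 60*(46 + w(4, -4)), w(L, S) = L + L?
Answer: 81000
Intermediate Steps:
w(L, S) = 2*L
K = 3240 (K = 60*(46 + 2*4) = 60*(46 + 8) = 60*54 = 3240)
25*K = 25*3240 = 81000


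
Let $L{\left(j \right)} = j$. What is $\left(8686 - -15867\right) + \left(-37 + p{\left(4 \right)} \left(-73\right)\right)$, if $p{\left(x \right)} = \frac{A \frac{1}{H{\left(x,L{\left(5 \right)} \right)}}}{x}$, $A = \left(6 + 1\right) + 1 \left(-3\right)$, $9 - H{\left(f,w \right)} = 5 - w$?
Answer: $\frac{220571}{9} \approx 24508.0$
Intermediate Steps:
$H{\left(f,w \right)} = 4 + w$ ($H{\left(f,w \right)} = 9 - \left(5 - w\right) = 9 + \left(-5 + w\right) = 4 + w$)
$A = 4$ ($A = 7 - 3 = 4$)
$p{\left(x \right)} = \frac{4}{9 x}$ ($p{\left(x \right)} = \frac{4 \frac{1}{4 + 5}}{x} = \frac{4 \cdot \frac{1}{9}}{x} = \frac{4}{9 x}$)
$\left(8686 - -15867\right) + \left(-37 + p{\left(4 \right)} \left(-73\right)\right) = \left(8686 - -15867\right) - \left(37 - \frac{4}{9 \cdot 4} \left(-73\right)\right) = \left(8686 + 15867\right) - \left(37 - \frac{4}{9} \cdot \frac{1}{4} \left(-73\right)\right) = 24553 + \left(-37 + \frac{1}{9} \left(-73\right)\right) = 24553 - \frac{406}{9} = \frac{220571}{9}$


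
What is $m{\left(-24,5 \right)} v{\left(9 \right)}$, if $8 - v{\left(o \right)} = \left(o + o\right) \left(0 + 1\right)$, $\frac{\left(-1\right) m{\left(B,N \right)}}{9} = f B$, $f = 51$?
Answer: $-110160$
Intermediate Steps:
$m{\left(B,N \right)} = - 459 B$ ($m{\left(B,N \right)} = - 9 \cdot 51 B = - 459 B$)
$v{\left(o \right)} = 8 - 2 o$ ($v{\left(o \right)} = 8 - \left(o + o\right) \left(0 + 1\right) = 8 - 2 o 1 = 8 - 2 o$)
$m{\left(-24,5 \right)} v{\left(9 \right)} = \left(-459\right) \left(-24\right) \left(8 - 18\right) = 11016 \left(8 - 18\right) = 11016 \left(-10\right) = -110160$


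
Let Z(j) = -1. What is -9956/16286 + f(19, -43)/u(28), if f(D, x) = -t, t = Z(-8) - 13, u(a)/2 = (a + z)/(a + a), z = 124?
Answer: 304425/154717 ≈ 1.9676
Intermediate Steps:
u(a) = (124 + a)/a (u(a) = 2*((a + 124)/(a + a)) = 2*((124 + a)/((2*a))) = 2*((124 + a)*(1/(2*a))) = 2*((124 + a)/(2*a)) = (124 + a)/a)
t = -14 (t = -1 - 13 = -14)
f(D, x) = 14 (f(D, x) = -1*(-14) = 14)
-9956/16286 + f(19, -43)/u(28) = -9956/16286 + 14/(((124 + 28)/28)) = -9956*1/16286 + 14/(((1/28)*152)) = -4978/8143 + 14/(38/7) = -4978/8143 + 14*(7/38) = -4978/8143 + 49/19 = 304425/154717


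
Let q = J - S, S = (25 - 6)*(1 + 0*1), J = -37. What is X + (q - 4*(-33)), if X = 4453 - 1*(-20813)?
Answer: 25342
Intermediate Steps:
S = 19 (S = 19*(1 + 0) = 19*1 = 19)
q = -56 (q = -37 - 1*19 = -37 - 19 = -56)
X = 25266 (X = 4453 + 20813 = 25266)
X + (q - 4*(-33)) = 25266 + (-56 - 4*(-33)) = 25266 + (-56 + 132) = 25266 + 76 = 25342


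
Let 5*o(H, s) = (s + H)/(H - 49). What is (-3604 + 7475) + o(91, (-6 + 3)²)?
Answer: 81301/21 ≈ 3871.5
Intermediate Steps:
o(H, s) = (H + s)/(5*(-49 + H)) (o(H, s) = ((s + H)/(H - 49))/5 = ((H + s)/(-49 + H))/5 = (H + s)/(5*(-49 + H)))
(-3604 + 7475) + o(91, (-6 + 3)²) = (-3604 + 7475) + (91 + (-6 + 3)²)/(5*(-49 + 91)) = 3871 + (⅕)*(91 + (-3)²)/42 = 3871 + (⅕)*(1/42)*(91 + 9) = 3871 + (⅕)*(1/42)*100 = 3871 + 10/21 = 81301/21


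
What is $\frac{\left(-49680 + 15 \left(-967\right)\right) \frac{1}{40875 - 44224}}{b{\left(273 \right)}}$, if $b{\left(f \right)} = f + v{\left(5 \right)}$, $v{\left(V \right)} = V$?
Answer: $\frac{64185}{931022} \approx 0.06894$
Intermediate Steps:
$b{\left(f \right)} = 5 + f$ ($b{\left(f \right)} = f + 5 = 5 + f$)
$\frac{\left(-49680 + 15 \left(-967\right)\right) \frac{1}{40875 - 44224}}{b{\left(273 \right)}} = \frac{\left(-49680 + 15 \left(-967\right)\right) \frac{1}{40875 - 44224}}{5 + 273} = \frac{\left(-49680 - 14505\right) \frac{1}{-3349}}{278} = \left(-64185\right) \left(- \frac{1}{3349}\right) \frac{1}{278} = \frac{64185}{3349} \cdot \frac{1}{278} = \frac{64185}{931022}$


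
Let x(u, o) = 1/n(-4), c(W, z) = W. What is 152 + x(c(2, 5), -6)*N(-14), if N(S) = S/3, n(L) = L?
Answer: 919/6 ≈ 153.17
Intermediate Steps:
x(u, o) = -1/4 (x(u, o) = 1/(-4) = -1/4)
N(S) = S/3 (N(S) = S*(1/3) = S/3)
152 + x(c(2, 5), -6)*N(-14) = 152 - (-14)/12 = 152 - 1/4*(-14/3) = 152 + 7/6 = 919/6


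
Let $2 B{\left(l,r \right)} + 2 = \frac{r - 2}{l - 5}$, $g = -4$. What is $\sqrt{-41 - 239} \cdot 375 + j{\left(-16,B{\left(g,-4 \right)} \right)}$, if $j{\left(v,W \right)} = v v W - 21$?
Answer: $- \frac{575}{3} + 750 i \sqrt{70} \approx -191.67 + 6275.0 i$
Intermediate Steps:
$B{\left(l,r \right)} = -1 + \frac{-2 + r}{2 \left(-5 + l\right)}$ ($B{\left(l,r \right)} = -1 + \frac{\left(r - 2\right) \frac{1}{l - 5}}{2} = -1 + \frac{\left(-2 + r\right) \frac{1}{-5 + l}}{2} = -1 + \frac{\frac{1}{-5 + l} \left(-2 + r\right)}{2} = -1 + \frac{-2 + r}{2 \left(-5 + l\right)}$)
$j{\left(v,W \right)} = -21 + W v^{2}$ ($j{\left(v,W \right)} = v^{2} W - 21 = W v^{2} - 21 = -21 + W v^{2}$)
$\sqrt{-41 - 239} \cdot 375 + j{\left(-16,B{\left(g,-4 \right)} \right)} = \sqrt{-41 - 239} \cdot 375 + \left(-21 + \frac{4 + \frac{1}{2} \left(-4\right) - -4}{-5 - 4} \left(-16\right)^{2}\right) = \sqrt{-280} \cdot 375 + \left(-21 + \frac{4 - 2 + 4}{-9} \cdot 256\right) = 2 i \sqrt{70} \cdot 375 + \left(-21 + \left(- \frac{1}{9}\right) 6 \cdot 256\right) = 750 i \sqrt{70} - \frac{575}{3} = - \frac{575}{3} + 750 i \sqrt{70}$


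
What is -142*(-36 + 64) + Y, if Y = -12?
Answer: -3988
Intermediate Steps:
-142*(-36 + 64) + Y = -142*(-36 + 64) - 12 = -142*28 - 12 = -3976 - 12 = -3988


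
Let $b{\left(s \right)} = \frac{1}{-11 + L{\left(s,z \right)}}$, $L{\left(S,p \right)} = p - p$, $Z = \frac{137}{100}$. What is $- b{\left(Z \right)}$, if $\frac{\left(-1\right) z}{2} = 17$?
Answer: $\frac{1}{11} \approx 0.090909$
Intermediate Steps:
$Z = \frac{137}{100}$ ($Z = 137 \cdot \frac{1}{100} = \frac{137}{100} \approx 1.37$)
$z = -34$ ($z = \left(-2\right) 17 = -34$)
$L{\left(S,p \right)} = 0$
$b{\left(s \right)} = - \frac{1}{11}$ ($b{\left(s \right)} = \frac{1}{-11 + 0} = \frac{1}{-11} = - \frac{1}{11}$)
$- b{\left(Z \right)} = \left(-1\right) \left(- \frac{1}{11}\right) = \frac{1}{11}$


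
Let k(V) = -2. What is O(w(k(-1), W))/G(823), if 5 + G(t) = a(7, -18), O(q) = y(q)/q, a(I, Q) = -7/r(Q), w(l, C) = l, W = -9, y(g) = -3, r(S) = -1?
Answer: 3/4 ≈ 0.75000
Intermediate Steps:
a(I, Q) = 7 (a(I, Q) = -7/(-1) = -7*(-1) = 7)
O(q) = -3/q
G(t) = 2 (G(t) = -5 + 7 = 2)
O(w(k(-1), W))/G(823) = -3/(-2)/2 = -3*(-1/2)*(1/2) = (3/2)*(1/2) = 3/4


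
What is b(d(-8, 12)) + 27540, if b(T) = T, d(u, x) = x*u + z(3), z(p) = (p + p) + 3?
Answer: 27453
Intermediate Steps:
z(p) = 3 + 2*p (z(p) = 2*p + 3 = 3 + 2*p)
d(u, x) = 9 + u*x (d(u, x) = x*u + (3 + 2*3) = u*x + (3 + 6) = u*x + 9 = 9 + u*x)
b(d(-8, 12)) + 27540 = (9 - 8*12) + 27540 = (9 - 96) + 27540 = -87 + 27540 = 27453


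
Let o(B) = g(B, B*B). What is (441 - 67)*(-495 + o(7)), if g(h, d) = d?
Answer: -166804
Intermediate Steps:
o(B) = B**2 (o(B) = B*B = B**2)
(441 - 67)*(-495 + o(7)) = (441 - 67)*(-495 + 7**2) = 374*(-495 + 49) = 374*(-446) = -166804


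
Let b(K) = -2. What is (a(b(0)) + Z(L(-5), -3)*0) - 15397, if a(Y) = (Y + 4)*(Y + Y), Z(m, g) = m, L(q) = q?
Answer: -15405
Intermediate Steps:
a(Y) = 2*Y*(4 + Y) (a(Y) = (4 + Y)*(2*Y) = 2*Y*(4 + Y))
(a(b(0)) + Z(L(-5), -3)*0) - 15397 = (2*(-2)*(4 - 2) - 5*0) - 15397 = (2*(-2)*2 + 0) - 15397 = (-8 + 0) - 15397 = -8 - 15397 = -15405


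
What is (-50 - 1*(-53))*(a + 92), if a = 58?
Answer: 450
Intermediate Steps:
(-50 - 1*(-53))*(a + 92) = (-50 - 1*(-53))*(58 + 92) = (-50 + 53)*150 = 3*150 = 450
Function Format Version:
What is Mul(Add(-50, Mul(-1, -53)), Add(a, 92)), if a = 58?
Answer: 450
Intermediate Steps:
Mul(Add(-50, Mul(-1, -53)), Add(a, 92)) = Mul(Add(-50, Mul(-1, -53)), Add(58, 92)) = Mul(Add(-50, 53), 150) = Mul(3, 150) = 450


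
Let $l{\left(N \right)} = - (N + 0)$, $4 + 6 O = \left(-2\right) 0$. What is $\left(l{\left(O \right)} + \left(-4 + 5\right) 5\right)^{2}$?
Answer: $\frac{289}{9} \approx 32.111$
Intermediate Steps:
$O = - \frac{2}{3}$ ($O = - \frac{2}{3} + \frac{\left(-2\right) 0}{6} = - \frac{2}{3} + \frac{1}{6} \cdot 0 = - \frac{2}{3} + 0 = - \frac{2}{3} \approx -0.66667$)
$l{\left(N \right)} = - N$
$\left(l{\left(O \right)} + \left(-4 + 5\right) 5\right)^{2} = \left(\left(-1\right) \left(- \frac{2}{3}\right) + \left(-4 + 5\right) 5\right)^{2} = \left(\frac{2}{3} + 1 \cdot 5\right)^{2} = \left(\frac{2}{3} + 5\right)^{2} = \left(\frac{17}{3}\right)^{2} = \frac{289}{9}$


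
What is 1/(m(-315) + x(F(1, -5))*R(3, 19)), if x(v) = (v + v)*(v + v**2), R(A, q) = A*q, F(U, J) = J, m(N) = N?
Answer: -1/11715 ≈ -8.5361e-5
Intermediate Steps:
x(v) = 2*v*(v + v**2) (x(v) = (2*v)*(v + v**2) = 2*v*(v + v**2))
1/(m(-315) + x(F(1, -5))*R(3, 19)) = 1/(-315 + (2*(-5)**2*(1 - 5))*(3*19)) = 1/(-315 + (2*25*(-4))*57) = 1/(-315 - 200*57) = 1/(-315 - 11400) = 1/(-11715) = -1/11715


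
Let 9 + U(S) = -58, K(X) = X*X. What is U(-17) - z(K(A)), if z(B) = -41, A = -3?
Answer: -26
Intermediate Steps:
K(X) = X**2
U(S) = -67 (U(S) = -9 - 58 = -67)
U(-17) - z(K(A)) = -67 - 1*(-41) = -67 + 41 = -26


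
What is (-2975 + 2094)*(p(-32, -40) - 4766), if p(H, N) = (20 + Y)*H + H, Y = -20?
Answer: 4227038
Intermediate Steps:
p(H, N) = H (p(H, N) = (20 - 20)*H + H = 0*H + H = 0 + H = H)
(-2975 + 2094)*(p(-32, -40) - 4766) = (-2975 + 2094)*(-32 - 4766) = -881*(-4798) = 4227038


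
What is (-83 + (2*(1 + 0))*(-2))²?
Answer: 7569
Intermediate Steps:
(-83 + (2*(1 + 0))*(-2))² = (-83 + (2*1)*(-2))² = (-83 + 2*(-2))² = (-83 - 4)² = (-87)² = 7569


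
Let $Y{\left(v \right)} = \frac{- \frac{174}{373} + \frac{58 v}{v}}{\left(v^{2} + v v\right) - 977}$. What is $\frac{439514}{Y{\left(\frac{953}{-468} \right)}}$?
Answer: $- \frac{1739144178245083}{235012752} \approx -7.4002 \cdot 10^{6}$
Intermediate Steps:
$Y{\left(v \right)} = \frac{21460}{373 \left(-977 + 2 v^{2}\right)}$ ($Y{\left(v \right)} = \frac{\left(-174\right) \frac{1}{373} + 58}{\left(v^{2} + v^{2}\right) - 977} = \frac{- \frac{174}{373} + 58}{2 v^{2} - 977} = \frac{21460}{373 \left(-977 + 2 v^{2}\right)}$)
$\frac{439514}{Y{\left(\frac{953}{-468} \right)}} = \frac{439514}{\frac{21460}{373} \frac{1}{-977 + 2 \left(\frac{953}{-468}\right)^{2}}} = \frac{439514}{\frac{21460}{373} \frac{1}{-977 + 2 \left(953 \left(- \frac{1}{468}\right)\right)^{2}}} = \frac{439514}{\frac{21460}{373} \frac{1}{-977 + 2 \left(- \frac{953}{468}\right)^{2}}} = \frac{439514}{\frac{21460}{373} \frac{1}{-977 + 2 \cdot \frac{908209}{219024}}} = \frac{439514}{\frac{21460}{373} \frac{1}{-977 + \frac{908209}{109512}}} = \frac{439514}{\frac{21460}{373} \frac{1}{- \frac{106085015}{109512}}} = \frac{439514}{\frac{21460}{373} \left(- \frac{109512}{106085015}\right)} = \frac{439514}{- \frac{470025504}{7913942119}} = 439514 \left(- \frac{7913942119}{470025504}\right) = - \frac{1739144178245083}{235012752}$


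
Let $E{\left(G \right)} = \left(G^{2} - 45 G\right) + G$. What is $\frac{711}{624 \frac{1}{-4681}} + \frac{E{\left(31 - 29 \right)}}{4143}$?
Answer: $- \frac{1532083081}{287248} \approx -5333.7$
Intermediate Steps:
$E{\left(G \right)} = G^{2} - 44 G$
$\frac{711}{624 \frac{1}{-4681}} + \frac{E{\left(31 - 29 \right)}}{4143} = \frac{711}{624 \frac{1}{-4681}} + \frac{\left(31 - 29\right) \left(-44 + \left(31 - 29\right)\right)}{4143} = \frac{711}{624 \left(- \frac{1}{4681}\right)} + \left(31 - 29\right) \left(-44 + \left(31 - 29\right)\right) \frac{1}{4143} = \frac{711}{- \frac{624}{4681}} + 2 \left(-44 + 2\right) \frac{1}{4143} = 711 \left(- \frac{4681}{624}\right) + 2 \left(-42\right) \frac{1}{4143} = - \frac{1109397}{208} - \frac{28}{1381} = - \frac{1532083081}{287248}$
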